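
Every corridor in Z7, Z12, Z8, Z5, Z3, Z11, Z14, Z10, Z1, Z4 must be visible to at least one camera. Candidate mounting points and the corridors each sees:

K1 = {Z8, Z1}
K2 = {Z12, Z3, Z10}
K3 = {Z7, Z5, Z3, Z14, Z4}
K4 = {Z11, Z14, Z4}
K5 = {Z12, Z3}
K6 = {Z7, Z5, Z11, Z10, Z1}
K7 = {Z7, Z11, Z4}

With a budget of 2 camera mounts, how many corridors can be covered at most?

Choosing K3, K6 covers {Z7, Z5, Z3, Z11, Z14, Z10, Z1, Z4} — 8 corridors.
No choice of 2 camera mounts does better; here Z12, Z8 are left uncovered.

8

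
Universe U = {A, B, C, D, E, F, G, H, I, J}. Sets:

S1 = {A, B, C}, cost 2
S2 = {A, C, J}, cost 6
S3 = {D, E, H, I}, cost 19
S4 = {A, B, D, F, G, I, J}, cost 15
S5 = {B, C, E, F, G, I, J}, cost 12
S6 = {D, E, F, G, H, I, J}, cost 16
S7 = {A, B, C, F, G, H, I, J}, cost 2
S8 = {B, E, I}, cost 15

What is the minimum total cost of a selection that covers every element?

18

S1, S6 cover every element at cost 2 + 16 = 18.
Any cover uses at least 2 sets; among all covering selections none totals below 18.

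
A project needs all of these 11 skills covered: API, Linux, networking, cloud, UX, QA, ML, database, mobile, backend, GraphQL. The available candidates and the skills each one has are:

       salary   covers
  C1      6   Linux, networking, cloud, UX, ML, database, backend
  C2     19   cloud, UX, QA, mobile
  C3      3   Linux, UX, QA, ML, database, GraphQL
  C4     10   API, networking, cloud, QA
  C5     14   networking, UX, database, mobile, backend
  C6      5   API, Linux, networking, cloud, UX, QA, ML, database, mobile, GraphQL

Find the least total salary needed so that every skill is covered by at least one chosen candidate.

11

C1, C6 cover every skill at salary 6 + 5 = 11.
Any cover uses at least 2 candidates; among all covering selections none totals below 11.
Greedy by coverage-per-salary would pick C3, C6, C1 for 14 — worse than the optimum 11.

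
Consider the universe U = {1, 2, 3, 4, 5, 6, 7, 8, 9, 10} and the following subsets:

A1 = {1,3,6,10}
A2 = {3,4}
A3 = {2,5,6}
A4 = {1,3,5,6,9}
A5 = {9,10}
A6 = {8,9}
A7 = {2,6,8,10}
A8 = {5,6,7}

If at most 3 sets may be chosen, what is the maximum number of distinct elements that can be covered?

9

Choosing A2, A4, A7 covers {1, 2, 3, 4, 5, 6, 8, 9, 10} — 9 elements.
No choice of 3 sets does better; here 7 is left uncovered.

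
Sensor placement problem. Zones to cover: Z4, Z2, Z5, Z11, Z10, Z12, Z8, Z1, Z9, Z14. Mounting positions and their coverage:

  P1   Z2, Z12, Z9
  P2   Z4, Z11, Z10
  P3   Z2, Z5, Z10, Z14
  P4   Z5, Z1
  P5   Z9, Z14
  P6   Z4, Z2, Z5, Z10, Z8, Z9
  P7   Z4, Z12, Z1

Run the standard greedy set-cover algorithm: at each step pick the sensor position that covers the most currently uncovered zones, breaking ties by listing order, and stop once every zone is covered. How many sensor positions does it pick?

4

Pick 1: P6 covers 6 new zones (Z4, Z2, Z5, Z10, Z8, Z9).
Pick 2: P7 covers 2 new zones (Z12, Z1).
Pick 3: P2 covers 1 new zones (Z11).
Pick 4: P3 covers 1 new zones (Z14).
Greedy uses 4 sensor positions.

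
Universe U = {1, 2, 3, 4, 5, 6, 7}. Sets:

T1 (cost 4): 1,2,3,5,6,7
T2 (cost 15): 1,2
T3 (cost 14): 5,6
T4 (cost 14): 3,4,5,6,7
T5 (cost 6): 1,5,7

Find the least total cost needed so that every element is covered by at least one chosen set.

T1, T4 cover every element at cost 4 + 14 = 18.
Any cover uses at least 2 sets; among all covering selections none totals below 18.

18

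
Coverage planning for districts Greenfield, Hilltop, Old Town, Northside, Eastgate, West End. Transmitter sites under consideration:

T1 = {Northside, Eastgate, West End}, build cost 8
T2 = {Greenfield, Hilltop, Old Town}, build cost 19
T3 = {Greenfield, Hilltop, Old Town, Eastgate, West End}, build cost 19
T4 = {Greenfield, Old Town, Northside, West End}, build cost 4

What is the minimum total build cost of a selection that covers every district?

T3, T4 cover every district at build cost 19 + 4 = 23.
Any cover uses at least 2 transmitter sites; among all covering selections none totals below 23.
Greedy by coverage-per-build cost would pick T4, T1, T2 for 31 — worse than the optimum 23.

23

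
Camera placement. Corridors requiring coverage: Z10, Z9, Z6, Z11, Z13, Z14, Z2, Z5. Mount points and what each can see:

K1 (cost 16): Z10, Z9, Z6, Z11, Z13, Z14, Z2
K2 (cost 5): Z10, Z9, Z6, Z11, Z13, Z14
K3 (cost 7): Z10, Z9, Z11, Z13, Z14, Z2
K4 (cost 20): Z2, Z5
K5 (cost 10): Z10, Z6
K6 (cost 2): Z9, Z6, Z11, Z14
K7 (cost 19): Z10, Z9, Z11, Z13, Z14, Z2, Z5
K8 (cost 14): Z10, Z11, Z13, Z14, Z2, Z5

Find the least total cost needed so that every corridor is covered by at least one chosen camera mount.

16

K6, K8 cover every corridor at cost 2 + 14 = 16.
Any cover uses at least 2 camera mounts; among all covering selections none totals below 16.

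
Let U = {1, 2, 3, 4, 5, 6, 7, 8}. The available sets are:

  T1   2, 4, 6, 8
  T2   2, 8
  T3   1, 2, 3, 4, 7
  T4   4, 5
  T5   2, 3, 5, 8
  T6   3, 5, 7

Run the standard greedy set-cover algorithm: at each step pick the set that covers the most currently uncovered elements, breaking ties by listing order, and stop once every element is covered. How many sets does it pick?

3

Pick 1: T3 covers 5 new elements (1, 2, 3, 4, 7).
Pick 2: T1 covers 2 new elements (6, 8).
Pick 3: T4 covers 1 new elements (5).
Greedy uses 3 sets.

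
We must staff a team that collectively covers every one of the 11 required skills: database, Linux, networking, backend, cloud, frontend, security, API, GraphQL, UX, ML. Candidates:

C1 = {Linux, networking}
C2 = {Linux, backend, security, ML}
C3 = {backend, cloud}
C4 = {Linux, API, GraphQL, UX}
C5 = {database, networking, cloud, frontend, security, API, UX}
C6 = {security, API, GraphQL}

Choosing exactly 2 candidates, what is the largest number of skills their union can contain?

Choosing C2, C5 covers {database, Linux, networking, backend, cloud, frontend, security, API, UX, ML} — 10 skills.
No choice of 2 candidates does better; here GraphQL is left uncovered.

10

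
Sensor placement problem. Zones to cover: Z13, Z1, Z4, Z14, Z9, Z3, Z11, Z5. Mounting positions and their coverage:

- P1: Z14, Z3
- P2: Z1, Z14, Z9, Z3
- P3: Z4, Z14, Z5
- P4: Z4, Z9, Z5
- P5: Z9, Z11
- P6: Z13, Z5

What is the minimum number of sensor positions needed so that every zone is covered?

P2, P3, P5, P6 together cover {Z13, Z1, Z4, Z14, Z9, Z3, Z11, Z5} — every zone.
No 3 of the 6 sensor positions cover everything (all 20 triples fall short), so 4 is minimum.

4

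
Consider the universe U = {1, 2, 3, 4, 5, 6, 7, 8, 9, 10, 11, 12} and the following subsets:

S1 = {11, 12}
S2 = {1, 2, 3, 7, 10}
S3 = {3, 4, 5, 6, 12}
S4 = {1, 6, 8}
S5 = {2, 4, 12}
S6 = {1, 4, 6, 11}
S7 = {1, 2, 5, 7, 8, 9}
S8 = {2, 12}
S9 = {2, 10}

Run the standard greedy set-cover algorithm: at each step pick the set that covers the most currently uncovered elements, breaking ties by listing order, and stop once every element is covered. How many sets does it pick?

Pick 1: S7 covers 6 new elements (1, 2, 5, 7, 8, 9).
Pick 2: S3 covers 4 new elements (3, 4, 6, 12).
Pick 3: S1 covers 1 new elements (11).
Pick 4: S2 covers 1 new elements (10).
Greedy uses 4 sets.

4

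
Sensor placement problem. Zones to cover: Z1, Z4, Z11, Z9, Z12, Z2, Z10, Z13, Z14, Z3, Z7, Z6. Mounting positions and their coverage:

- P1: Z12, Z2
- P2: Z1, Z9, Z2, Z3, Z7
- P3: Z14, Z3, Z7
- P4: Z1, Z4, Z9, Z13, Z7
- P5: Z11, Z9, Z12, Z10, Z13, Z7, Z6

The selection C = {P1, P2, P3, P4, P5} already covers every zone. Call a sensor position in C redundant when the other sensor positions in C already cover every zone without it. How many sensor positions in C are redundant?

Drop P1: the rest still cover every zone — redundant.
Drop P2: the rest still cover every zone — redundant.
Drop P3: Z14 uncovered — not redundant.
Drop P4: Z4 uncovered — not redundant.
Drop P5: Z11, Z10, Z6 uncovered — not redundant.
2 redundant: P1, P2.

2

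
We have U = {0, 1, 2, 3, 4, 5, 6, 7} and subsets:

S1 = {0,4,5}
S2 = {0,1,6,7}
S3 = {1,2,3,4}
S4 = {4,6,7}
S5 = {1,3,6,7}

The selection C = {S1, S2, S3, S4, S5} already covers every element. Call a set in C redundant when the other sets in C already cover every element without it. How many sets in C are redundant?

3

Drop S1: 5 uncovered — not redundant.
Drop S2: the rest still cover every element — redundant.
Drop S3: 2 uncovered — not redundant.
Drop S4: the rest still cover every element — redundant.
Drop S5: the rest still cover every element — redundant.
3 redundant: S2, S4, S5.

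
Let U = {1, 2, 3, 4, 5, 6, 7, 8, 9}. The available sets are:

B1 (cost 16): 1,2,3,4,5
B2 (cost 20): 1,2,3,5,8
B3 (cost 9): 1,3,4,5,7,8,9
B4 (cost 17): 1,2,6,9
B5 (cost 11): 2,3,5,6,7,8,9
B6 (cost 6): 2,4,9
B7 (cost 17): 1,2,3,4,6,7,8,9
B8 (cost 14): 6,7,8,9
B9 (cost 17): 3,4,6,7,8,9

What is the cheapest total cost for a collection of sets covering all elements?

20

B3, B5 cover every element at cost 9 + 11 = 20.
Any cover uses at least 2 sets; among all covering selections none totals below 20.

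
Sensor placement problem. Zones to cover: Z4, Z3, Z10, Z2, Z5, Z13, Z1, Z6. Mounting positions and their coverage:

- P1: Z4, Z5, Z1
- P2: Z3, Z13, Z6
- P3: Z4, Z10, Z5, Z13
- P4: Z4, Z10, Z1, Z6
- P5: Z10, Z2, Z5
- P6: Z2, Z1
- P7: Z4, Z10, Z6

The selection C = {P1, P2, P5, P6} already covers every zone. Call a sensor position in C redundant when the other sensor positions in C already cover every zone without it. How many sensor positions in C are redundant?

1

Drop P1: Z4 uncovered — not redundant.
Drop P2: Z3, Z13, Z6 uncovered — not redundant.
Drop P5: Z10 uncovered — not redundant.
Drop P6: the rest still cover every zone — redundant.
1 redundant: P6.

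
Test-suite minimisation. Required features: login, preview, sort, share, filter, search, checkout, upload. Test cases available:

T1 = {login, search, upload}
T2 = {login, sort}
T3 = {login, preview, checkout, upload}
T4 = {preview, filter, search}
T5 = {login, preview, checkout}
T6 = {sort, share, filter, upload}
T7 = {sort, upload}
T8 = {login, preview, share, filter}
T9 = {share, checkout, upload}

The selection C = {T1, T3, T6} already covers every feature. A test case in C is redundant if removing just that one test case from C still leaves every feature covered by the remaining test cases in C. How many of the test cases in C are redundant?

Drop T1: search uncovered — not redundant.
Drop T3: preview, checkout uncovered — not redundant.
Drop T6: sort, share, filter uncovered — not redundant.
None of the test cases in C is redundant.

0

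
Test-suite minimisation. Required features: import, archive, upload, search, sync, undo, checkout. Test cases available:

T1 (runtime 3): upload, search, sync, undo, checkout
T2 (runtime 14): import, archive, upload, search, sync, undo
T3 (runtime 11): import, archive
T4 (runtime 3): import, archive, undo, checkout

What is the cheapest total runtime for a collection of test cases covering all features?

T1, T4 cover every feature at runtime 3 + 3 = 6.
Any cover uses at least 2 test cases; among all covering selections none totals below 6.

6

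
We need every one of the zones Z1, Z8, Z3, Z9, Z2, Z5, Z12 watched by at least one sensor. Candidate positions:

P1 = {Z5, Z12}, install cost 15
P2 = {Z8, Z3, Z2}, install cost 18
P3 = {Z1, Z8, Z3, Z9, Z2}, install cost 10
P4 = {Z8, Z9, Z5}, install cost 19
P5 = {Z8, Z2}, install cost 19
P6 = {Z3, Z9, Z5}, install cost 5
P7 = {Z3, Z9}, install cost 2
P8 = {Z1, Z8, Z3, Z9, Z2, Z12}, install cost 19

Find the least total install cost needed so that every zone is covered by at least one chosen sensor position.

24

P6, P8 cover every zone at install cost 5 + 19 = 24.
Any cover uses at least 2 sensor positions; among all covering selections none totals below 24.
Greedy by coverage-per-install cost would pick P7, P3, P6, P1 for 32 — worse than the optimum 24.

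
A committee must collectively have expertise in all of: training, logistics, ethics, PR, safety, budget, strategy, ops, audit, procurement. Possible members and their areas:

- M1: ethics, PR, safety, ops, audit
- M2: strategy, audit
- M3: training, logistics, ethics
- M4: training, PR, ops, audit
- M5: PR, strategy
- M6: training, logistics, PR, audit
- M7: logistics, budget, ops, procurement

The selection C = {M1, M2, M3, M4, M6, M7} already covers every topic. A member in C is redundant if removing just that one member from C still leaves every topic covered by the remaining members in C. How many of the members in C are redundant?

Drop M1: safety uncovered — not redundant.
Drop M2: strategy uncovered — not redundant.
Drop M3: the rest still cover every topic — redundant.
Drop M4: the rest still cover every topic — redundant.
Drop M6: the rest still cover every topic — redundant.
Drop M7: budget, procurement uncovered — not redundant.
3 redundant: M3, M4, M6.

3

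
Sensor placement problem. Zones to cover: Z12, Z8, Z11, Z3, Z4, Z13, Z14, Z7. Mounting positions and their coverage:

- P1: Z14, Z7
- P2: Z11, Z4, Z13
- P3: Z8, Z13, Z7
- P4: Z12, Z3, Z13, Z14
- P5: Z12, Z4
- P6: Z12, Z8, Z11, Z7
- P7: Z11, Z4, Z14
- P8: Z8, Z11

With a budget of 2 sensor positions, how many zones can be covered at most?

Choosing P4, P6 covers {Z12, Z8, Z11, Z3, Z13, Z14, Z7} — 7 zones.
No choice of 2 sensor positions does better; here Z4 is left uncovered.

7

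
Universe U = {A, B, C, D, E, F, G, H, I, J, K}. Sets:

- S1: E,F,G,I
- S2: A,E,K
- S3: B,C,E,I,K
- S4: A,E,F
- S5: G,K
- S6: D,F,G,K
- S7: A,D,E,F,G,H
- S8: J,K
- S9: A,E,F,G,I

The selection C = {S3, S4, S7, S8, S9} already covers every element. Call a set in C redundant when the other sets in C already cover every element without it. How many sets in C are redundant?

2

Drop S3: B, C uncovered — not redundant.
Drop S4: the rest still cover every element — redundant.
Drop S7: D, H uncovered — not redundant.
Drop S8: J uncovered — not redundant.
Drop S9: the rest still cover every element — redundant.
2 redundant: S4, S9.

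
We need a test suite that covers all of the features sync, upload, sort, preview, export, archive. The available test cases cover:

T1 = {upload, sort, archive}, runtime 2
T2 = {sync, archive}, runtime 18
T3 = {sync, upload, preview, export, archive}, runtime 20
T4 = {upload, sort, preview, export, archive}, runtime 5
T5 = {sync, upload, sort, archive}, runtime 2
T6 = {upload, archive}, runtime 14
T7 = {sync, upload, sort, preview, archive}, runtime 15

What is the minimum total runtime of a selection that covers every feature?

7

T4, T5 cover every feature at runtime 5 + 2 = 7.
Any cover uses at least 2 test cases; among all covering selections none totals below 7.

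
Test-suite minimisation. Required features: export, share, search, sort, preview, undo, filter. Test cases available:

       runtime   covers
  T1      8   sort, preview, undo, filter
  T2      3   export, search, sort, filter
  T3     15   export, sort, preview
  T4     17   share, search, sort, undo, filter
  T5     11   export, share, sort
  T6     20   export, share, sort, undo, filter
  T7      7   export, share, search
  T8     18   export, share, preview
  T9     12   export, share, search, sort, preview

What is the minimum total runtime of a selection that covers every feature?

15

T1, T7 cover every feature at runtime 8 + 7 = 15.
Any cover uses at least 2 test cases; among all covering selections none totals below 15.
Greedy by coverage-per-runtime would pick T2, T1, T7 for 18 — worse than the optimum 15.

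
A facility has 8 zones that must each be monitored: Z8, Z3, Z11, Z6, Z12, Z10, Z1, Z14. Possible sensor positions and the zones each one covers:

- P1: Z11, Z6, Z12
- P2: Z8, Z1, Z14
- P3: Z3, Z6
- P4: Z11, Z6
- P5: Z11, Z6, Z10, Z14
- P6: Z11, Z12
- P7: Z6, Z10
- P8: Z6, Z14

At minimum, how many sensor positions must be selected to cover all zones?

P1, P2, P3, P5 together cover {Z8, Z3, Z11, Z6, Z12, Z10, Z1, Z14} — every zone.
No 3 of the 8 sensor positions cover everything (all 56 triples fall short), so 4 is minimum.

4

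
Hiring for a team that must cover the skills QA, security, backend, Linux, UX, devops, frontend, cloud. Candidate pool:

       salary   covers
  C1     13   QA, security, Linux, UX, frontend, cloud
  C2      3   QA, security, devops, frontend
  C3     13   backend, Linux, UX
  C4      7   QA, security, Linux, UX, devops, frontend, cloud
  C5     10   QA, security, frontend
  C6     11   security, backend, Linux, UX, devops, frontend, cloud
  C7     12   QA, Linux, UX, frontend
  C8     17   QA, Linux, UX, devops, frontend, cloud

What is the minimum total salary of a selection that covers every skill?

14

C2, C6 cover every skill at salary 3 + 11 = 14.
Any cover uses at least 2 candidates; among all covering selections none totals below 14.
Greedy by coverage-per-salary would pick C2, C4, C6 for 21 — worse than the optimum 14.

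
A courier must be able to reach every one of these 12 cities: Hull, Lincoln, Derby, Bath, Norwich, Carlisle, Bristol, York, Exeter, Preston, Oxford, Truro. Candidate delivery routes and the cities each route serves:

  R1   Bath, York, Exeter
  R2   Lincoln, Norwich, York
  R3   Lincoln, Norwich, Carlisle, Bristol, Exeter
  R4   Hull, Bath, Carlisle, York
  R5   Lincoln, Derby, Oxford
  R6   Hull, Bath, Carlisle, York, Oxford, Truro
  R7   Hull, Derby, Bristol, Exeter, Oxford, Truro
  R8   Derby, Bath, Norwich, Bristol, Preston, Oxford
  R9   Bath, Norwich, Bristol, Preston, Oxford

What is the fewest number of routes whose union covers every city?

R3, R6, R8 together cover {Hull, Lincoln, Derby, Bath, Norwich, Carlisle, Bristol, York, Exeter, Preston, Oxford, Truro} — every city.
No 2 of the 9 routes cover everything (all 36 pairs fall short), so 3 is minimum.

3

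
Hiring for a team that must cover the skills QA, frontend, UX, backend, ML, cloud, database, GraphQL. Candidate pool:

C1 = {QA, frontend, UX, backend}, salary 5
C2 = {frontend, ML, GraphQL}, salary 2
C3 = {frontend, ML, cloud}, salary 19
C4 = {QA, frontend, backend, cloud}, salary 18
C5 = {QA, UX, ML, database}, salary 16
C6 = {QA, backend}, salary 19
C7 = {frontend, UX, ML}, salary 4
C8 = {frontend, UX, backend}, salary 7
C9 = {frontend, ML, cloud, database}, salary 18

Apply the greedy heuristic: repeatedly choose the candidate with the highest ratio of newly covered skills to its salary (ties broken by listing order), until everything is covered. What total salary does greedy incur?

25

Pick 1: C2 adds 3 new (frontend, ML, GraphQL) at salary 2 (ratio 3/2).
Pick 2: C1 adds 3 new (QA, UX, backend) at salary 5 (ratio 3/5).
Pick 3: C9 adds 2 new (cloud, database) at salary 18 (ratio 2/18).
Greedy total salary: 2 + 5 + 18 = 25.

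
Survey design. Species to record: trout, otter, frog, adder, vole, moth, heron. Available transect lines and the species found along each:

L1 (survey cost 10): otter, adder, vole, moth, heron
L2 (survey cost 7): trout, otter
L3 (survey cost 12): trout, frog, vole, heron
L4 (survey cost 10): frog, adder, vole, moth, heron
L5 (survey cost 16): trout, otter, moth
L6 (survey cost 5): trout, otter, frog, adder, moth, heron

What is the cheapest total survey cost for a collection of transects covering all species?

L1, L6 cover every species at survey cost 10 + 5 = 15.
Any cover uses at least 2 transects; among all covering selections none totals below 15.

15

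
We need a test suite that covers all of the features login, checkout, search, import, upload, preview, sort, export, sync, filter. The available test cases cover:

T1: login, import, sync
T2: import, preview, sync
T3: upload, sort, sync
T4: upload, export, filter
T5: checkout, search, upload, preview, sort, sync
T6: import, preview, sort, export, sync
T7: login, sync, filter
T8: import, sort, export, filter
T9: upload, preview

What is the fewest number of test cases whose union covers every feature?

T1, T4, T5 together cover {login, checkout, search, import, upload, preview, sort, export, sync, filter} — every feature.
No 2 of the 9 test cases cover everything (all 36 pairs fall short), so 3 is minimum.

3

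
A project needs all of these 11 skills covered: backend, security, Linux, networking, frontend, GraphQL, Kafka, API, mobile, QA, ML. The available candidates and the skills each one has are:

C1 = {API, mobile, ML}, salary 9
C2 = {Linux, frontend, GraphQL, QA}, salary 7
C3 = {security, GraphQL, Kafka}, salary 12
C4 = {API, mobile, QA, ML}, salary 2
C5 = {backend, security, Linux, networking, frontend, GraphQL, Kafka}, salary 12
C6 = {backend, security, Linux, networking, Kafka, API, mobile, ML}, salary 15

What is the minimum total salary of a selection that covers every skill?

C4, C5 cover every skill at salary 2 + 12 = 14.
Any cover uses at least 2 candidates; among all covering selections none totals below 14.

14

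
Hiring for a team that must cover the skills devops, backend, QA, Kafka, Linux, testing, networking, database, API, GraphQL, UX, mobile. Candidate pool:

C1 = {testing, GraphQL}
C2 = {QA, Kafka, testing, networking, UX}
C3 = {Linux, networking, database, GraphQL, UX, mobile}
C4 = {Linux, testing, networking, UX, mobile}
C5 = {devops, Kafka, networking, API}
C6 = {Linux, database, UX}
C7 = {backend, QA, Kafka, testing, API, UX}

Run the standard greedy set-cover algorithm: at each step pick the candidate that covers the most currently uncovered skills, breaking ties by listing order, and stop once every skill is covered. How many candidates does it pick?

Pick 1: C3 covers 6 new skills (Linux, networking, database, GraphQL, UX, mobile).
Pick 2: C7 covers 5 new skills (backend, QA, Kafka, testing, API).
Pick 3: C5 covers 1 new skills (devops).
Greedy uses 3 candidates.

3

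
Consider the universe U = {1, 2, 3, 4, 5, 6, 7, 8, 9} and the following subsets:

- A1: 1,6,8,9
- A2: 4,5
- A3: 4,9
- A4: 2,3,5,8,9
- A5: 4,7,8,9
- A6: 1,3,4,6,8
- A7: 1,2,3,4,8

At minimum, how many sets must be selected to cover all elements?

3

A1, A4, A5 together cover {1, 2, 3, 4, 5, 6, 7, 8, 9} — every element.
No 2 of the 7 sets cover everything (all 21 pairs fall short), so 3 is minimum.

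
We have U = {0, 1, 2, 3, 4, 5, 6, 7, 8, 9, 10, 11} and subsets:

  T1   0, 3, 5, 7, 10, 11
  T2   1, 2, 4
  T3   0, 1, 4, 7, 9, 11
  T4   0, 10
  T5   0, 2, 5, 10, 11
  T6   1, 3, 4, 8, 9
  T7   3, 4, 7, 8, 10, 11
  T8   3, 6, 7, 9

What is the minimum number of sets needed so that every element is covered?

3

T5, T6, T8 together cover {0, 1, 2, 3, 4, 5, 6, 7, 8, 9, 10, 11} — every element.
No 2 of the 8 sets cover everything (all 28 pairs fall short), so 3 is minimum.
Greedy (largest uncovered first) would take T1, T6, T2, T8 — 4 sets — but 3 suffice.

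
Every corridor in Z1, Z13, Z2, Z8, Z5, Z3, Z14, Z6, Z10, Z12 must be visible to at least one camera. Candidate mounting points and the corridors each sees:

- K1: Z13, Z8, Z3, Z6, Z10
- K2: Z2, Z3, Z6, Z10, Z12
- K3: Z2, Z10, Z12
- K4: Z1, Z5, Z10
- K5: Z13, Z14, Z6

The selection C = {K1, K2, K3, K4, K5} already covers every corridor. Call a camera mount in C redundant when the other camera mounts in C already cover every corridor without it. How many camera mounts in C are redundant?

Drop K1: Z8 uncovered — not redundant.
Drop K2: the rest still cover every corridor — redundant.
Drop K3: the rest still cover every corridor — redundant.
Drop K4: Z1, Z5 uncovered — not redundant.
Drop K5: Z14 uncovered — not redundant.
2 redundant: K2, K3.

2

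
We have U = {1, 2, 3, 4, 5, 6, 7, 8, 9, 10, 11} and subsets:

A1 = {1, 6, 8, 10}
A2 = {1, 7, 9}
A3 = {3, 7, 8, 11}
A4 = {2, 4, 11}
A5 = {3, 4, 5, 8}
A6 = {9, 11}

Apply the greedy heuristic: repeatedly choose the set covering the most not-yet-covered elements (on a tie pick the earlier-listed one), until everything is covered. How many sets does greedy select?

5

Pick 1: A1 covers 4 new elements (1, 6, 8, 10).
Pick 2: A3 covers 3 new elements (3, 7, 11).
Pick 3: A4 covers 2 new elements (2, 4).
Pick 4: A2 covers 1 new elements (9).
Pick 5: A5 covers 1 new elements (5).
Greedy uses 5 sets. (The true minimum is 4.)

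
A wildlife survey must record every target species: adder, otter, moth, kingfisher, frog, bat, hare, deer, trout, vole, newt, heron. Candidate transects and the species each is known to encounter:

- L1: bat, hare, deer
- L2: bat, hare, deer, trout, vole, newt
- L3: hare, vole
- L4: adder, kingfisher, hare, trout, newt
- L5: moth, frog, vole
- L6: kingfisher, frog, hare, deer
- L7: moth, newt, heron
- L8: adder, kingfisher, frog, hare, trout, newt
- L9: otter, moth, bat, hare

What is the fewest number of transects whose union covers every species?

4

L2, L7, L8, L9 together cover {adder, otter, moth, kingfisher, frog, bat, hare, deer, trout, vole, newt, heron} — every species.
No 3 of the 9 transects cover everything (all 84 triples fall short), so 4 is minimum.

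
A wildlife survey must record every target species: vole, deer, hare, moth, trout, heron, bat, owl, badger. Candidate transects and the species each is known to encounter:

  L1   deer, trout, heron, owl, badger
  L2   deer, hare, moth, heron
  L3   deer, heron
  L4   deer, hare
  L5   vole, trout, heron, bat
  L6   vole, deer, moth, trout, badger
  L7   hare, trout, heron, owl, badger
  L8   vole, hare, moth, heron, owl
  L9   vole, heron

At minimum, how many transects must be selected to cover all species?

3

L1, L2, L5 together cover {vole, deer, hare, moth, trout, heron, bat, owl, badger} — every species.
No 2 of the 9 transects cover everything (all 36 pairs fall short), so 3 is minimum.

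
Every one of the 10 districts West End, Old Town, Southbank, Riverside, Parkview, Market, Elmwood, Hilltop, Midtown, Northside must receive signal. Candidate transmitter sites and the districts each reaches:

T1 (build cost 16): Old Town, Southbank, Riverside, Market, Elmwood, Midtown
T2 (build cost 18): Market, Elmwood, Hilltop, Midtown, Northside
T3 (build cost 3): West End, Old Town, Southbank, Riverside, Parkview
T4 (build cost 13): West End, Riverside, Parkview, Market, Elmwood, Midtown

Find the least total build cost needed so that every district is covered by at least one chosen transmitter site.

T2, T3 cover every district at build cost 18 + 3 = 21.
Any cover uses at least 2 transmitter sites; among all covering selections none totals below 21.

21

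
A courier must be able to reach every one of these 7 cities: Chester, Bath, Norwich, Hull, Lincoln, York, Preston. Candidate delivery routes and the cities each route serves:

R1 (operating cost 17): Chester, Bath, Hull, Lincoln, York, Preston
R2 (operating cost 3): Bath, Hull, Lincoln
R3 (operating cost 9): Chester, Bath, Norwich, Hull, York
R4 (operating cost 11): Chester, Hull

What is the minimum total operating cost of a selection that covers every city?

R1, R3 cover every city at operating cost 17 + 9 = 26.
Any cover uses at least 2 routes; among all covering selections none totals below 26.
Greedy by coverage-per-operating cost would pick R2, R3, R1 for 29 — worse than the optimum 26.

26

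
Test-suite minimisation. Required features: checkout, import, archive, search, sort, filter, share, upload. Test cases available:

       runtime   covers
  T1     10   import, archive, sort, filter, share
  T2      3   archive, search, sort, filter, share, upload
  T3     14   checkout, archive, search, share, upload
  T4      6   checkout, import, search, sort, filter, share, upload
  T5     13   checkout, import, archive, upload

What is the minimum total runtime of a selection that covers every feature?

9

T2, T4 cover every feature at runtime 3 + 6 = 9.
Any cover uses at least 2 test cases; among all covering selections none totals below 9.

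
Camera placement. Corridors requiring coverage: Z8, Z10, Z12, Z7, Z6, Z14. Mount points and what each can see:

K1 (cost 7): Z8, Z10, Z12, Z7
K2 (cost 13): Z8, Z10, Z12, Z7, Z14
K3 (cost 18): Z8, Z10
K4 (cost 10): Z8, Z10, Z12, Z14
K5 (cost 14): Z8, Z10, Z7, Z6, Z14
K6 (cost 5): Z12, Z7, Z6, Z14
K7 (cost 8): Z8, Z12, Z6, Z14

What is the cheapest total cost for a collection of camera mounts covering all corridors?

12

K1, K6 cover every corridor at cost 7 + 5 = 12.
Any cover uses at least 2 camera mounts; among all covering selections none totals below 12.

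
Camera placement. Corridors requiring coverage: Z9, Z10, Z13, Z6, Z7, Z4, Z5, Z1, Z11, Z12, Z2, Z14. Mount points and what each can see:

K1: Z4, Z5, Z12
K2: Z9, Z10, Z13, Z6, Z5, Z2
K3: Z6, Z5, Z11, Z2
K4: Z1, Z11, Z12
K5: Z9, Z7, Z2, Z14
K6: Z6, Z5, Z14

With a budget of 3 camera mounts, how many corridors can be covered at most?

Choosing K2, K4, K5 covers {Z9, Z10, Z13, Z6, Z7, Z5, Z1, Z11, Z12, Z2, Z14} — 11 corridors.
No choice of 3 camera mounts does better; here Z4 is left uncovered.

11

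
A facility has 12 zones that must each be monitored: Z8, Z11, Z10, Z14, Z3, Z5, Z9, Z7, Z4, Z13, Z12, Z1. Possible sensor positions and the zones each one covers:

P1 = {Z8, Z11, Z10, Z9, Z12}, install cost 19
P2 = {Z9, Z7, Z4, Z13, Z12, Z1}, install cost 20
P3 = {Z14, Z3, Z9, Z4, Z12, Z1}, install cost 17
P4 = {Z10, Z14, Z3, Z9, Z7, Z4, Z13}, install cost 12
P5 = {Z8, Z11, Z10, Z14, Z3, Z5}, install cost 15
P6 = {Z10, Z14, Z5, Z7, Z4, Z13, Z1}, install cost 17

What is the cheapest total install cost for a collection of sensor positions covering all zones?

35

P2, P5 cover every zone at install cost 20 + 15 = 35.
Any cover uses at least 2 sensor positions; among all covering selections none totals below 35.
Greedy by coverage-per-install cost would pick P4, P5, P3 for 44 — worse than the optimum 35.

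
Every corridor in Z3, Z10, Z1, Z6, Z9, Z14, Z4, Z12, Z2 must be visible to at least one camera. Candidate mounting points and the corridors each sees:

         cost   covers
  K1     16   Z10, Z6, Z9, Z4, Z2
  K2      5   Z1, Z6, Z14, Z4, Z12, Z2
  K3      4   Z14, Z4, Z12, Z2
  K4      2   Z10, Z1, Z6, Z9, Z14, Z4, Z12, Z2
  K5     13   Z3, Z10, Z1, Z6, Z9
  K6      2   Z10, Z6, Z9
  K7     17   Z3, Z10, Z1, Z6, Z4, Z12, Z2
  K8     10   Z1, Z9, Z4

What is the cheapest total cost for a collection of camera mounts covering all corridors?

K4, K5 cover every corridor at cost 2 + 13 = 15.
Any cover uses at least 2 camera mounts; among all covering selections none totals below 15.

15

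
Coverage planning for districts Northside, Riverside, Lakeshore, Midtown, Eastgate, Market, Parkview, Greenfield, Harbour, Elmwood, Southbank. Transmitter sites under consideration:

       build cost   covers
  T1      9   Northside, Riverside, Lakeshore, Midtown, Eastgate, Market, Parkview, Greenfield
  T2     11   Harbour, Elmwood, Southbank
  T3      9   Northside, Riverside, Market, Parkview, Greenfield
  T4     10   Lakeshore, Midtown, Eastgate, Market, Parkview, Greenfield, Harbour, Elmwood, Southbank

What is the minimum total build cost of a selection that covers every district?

19

T1, T4 cover every district at build cost 9 + 10 = 19.
Any cover uses at least 2 transmitter sites; among all covering selections none totals below 19.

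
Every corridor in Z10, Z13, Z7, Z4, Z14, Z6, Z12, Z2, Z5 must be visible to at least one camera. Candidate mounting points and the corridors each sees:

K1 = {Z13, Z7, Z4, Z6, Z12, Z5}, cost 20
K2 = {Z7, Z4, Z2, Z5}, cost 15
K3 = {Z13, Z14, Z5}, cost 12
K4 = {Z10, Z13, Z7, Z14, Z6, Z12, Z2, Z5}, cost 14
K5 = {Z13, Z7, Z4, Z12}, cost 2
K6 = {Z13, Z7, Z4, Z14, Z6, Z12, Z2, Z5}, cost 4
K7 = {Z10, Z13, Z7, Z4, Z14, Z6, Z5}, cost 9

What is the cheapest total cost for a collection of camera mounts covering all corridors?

K6, K7 cover every corridor at cost 4 + 9 = 13.
Any cover uses at least 2 camera mounts; among all covering selections none totals below 13.
Greedy by coverage-per-cost would pick K5, K6, K7 for 15 — worse than the optimum 13.

13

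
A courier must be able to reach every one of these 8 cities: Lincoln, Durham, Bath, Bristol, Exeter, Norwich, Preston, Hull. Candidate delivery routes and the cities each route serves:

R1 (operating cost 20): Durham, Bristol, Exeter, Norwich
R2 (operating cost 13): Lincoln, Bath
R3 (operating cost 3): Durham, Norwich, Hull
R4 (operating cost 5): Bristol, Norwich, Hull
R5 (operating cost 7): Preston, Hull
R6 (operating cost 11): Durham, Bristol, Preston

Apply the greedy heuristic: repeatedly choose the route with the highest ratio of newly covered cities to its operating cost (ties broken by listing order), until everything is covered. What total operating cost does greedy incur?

48

Pick 1: R3 adds 3 new (Durham, Norwich, Hull) at operating cost 3 (ratio 3/3).
Pick 2: R4 adds 1 new (Bristol) at operating cost 5 (ratio 1/5).
Pick 3: R2 adds 2 new (Lincoln, Bath) at operating cost 13 (ratio 2/13).
Pick 4: R5 adds 1 new (Preston) at operating cost 7 (ratio 1/7).
Pick 5: R1 adds 1 new (Exeter) at operating cost 20 (ratio 1/20).
Greedy total operating cost: 3 + 5 + 13 + 7 + 20 = 48. (The true optimum is 40, so greedy overshoots here.)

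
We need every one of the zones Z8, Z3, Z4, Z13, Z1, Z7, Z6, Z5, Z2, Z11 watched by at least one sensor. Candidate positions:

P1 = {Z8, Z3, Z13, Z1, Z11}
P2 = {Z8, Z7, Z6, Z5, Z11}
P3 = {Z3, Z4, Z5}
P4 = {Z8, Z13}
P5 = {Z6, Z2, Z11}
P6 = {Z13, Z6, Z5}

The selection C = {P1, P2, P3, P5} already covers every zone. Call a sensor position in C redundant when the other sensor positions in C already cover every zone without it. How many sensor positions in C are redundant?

0

Drop P1: Z13, Z1 uncovered — not redundant.
Drop P2: Z7 uncovered — not redundant.
Drop P3: Z4 uncovered — not redundant.
Drop P5: Z2 uncovered — not redundant.
None of the sensor positions in C is redundant.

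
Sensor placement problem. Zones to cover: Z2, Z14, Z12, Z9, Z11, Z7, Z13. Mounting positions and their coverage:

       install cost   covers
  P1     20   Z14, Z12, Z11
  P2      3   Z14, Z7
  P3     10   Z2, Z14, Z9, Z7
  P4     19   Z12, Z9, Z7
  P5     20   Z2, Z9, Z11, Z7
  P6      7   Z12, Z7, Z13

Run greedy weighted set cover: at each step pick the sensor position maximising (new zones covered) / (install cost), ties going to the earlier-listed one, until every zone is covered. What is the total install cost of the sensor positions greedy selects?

40

Pick 1: P2 adds 2 new (Z14, Z7) at install cost 3 (ratio 2/3).
Pick 2: P6 adds 2 new (Z12, Z13) at install cost 7 (ratio 2/7).
Pick 3: P3 adds 2 new (Z2, Z9) at install cost 10 (ratio 2/10).
Pick 4: P1 adds 1 new (Z11) at install cost 20 (ratio 1/20).
Greedy total install cost: 3 + 7 + 10 + 20 = 40. (The true optimum is 30, so greedy overshoots here.)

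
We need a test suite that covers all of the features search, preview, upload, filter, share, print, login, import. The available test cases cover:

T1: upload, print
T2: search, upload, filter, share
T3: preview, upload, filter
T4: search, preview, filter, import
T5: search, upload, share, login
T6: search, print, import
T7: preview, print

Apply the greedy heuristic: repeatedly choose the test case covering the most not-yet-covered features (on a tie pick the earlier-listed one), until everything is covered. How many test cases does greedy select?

4

Pick 1: T2 covers 4 new features (search, upload, filter, share).
Pick 2: T4 covers 2 new features (preview, import).
Pick 3: T1 covers 1 new features (print).
Pick 4: T5 covers 1 new features (login).
Greedy uses 4 test cases. (The true minimum is 3.)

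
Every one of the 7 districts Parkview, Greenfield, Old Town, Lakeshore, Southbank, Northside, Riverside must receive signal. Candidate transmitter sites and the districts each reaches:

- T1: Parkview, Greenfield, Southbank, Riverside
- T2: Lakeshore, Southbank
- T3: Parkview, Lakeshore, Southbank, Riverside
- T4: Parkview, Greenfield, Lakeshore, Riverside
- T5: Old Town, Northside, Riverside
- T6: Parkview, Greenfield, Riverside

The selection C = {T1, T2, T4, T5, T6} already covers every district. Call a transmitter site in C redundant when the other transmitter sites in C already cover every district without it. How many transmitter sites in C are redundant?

Drop T1: the rest still cover every district — redundant.
Drop T2: the rest still cover every district — redundant.
Drop T4: the rest still cover every district — redundant.
Drop T5: Old Town, Northside uncovered — not redundant.
Drop T6: the rest still cover every district — redundant.
4 redundant: T1, T2, T4, T6.

4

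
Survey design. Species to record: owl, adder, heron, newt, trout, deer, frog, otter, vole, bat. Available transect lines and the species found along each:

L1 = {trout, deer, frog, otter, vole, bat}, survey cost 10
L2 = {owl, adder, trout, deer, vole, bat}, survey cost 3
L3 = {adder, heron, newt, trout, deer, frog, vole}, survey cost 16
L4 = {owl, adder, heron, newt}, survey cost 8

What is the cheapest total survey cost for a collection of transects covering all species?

18

L1, L4 cover every species at survey cost 10 + 8 = 18.
Any cover uses at least 2 transects; among all covering selections none totals below 18.
Greedy by coverage-per-survey cost would pick L2, L4, L1 for 21 — worse than the optimum 18.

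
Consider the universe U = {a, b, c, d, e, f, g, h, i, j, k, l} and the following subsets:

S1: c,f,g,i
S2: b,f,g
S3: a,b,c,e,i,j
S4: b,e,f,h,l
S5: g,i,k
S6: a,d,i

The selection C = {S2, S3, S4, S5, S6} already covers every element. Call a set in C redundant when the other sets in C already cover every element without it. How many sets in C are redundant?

Drop S2: the rest still cover every element — redundant.
Drop S3: c, j uncovered — not redundant.
Drop S4: h, l uncovered — not redundant.
Drop S5: k uncovered — not redundant.
Drop S6: d uncovered — not redundant.
1 redundant: S2.

1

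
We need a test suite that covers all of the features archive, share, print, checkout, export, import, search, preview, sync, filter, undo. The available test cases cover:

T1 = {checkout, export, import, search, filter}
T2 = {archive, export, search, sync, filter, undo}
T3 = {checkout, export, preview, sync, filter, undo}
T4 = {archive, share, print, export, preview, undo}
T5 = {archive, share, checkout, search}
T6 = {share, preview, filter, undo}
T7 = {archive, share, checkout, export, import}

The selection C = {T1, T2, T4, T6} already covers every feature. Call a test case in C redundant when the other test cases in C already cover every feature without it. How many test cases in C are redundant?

1

Drop T1: checkout, import uncovered — not redundant.
Drop T2: sync uncovered — not redundant.
Drop T4: print uncovered — not redundant.
Drop T6: the rest still cover every feature — redundant.
1 redundant: T6.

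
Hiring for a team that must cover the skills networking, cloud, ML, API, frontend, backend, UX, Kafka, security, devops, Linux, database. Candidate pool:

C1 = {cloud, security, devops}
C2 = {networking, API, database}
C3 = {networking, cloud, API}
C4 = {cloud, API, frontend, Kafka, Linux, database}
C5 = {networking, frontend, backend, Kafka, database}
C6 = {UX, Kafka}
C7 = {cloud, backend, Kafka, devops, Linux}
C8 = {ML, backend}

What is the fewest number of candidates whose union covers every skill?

C1, C2, C4, C6, C8 together cover {networking, cloud, ML, API, frontend, backend, UX, Kafka, security, devops, Linux, database} — every skill.
No 4 of the 8 candidates cover everything (all 70 size-4 selections fall short), so 5 is minimum.

5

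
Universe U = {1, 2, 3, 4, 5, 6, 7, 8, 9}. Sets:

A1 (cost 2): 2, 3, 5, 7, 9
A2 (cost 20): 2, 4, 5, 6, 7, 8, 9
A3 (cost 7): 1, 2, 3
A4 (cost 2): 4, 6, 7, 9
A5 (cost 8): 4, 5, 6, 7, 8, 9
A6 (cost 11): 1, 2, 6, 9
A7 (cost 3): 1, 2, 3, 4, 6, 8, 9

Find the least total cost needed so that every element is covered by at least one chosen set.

5

A1, A7 cover every element at cost 2 + 3 = 5.
Any cover uses at least 2 sets; among all covering selections none totals below 5.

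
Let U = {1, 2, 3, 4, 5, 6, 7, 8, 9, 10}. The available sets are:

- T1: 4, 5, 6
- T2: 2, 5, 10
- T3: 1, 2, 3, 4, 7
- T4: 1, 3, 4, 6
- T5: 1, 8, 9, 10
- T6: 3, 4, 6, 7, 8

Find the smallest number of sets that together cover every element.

T1, T3, T5 together cover {1, 2, 3, 4, 5, 6, 7, 8, 9, 10} — every element.
No 2 of the 6 sets cover everything (all 15 pairs fall short), so 3 is minimum.

3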